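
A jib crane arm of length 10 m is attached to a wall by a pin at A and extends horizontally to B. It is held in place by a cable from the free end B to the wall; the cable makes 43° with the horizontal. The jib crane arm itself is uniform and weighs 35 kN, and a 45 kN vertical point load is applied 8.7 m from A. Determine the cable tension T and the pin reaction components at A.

T = 83.06 kN, A_x = 60.75 kN, A_y = 23.35 kN

ΣM about A: T·sin43°·10 − 35·5 − 45·8.7 = 0 → T = 566.5/(10·0.681998) = 83.0648 ≈ 83.06 kN.
ΣF_x = 0: A_x − T·cos43° = 0 → A_x = 83.0648 × 0.731354 = 60.75 kN.
ΣF_y = 0: A_y + T·sin43° − 35 − 45 = 0 → A_y = 80 − 83.0648 × 0.681998 = 23.35 kN.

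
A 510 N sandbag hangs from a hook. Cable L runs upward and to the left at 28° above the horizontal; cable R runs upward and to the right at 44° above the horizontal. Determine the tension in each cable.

T_L = 385.7 N, T_R = 473.5 N

ΣF_x = 0: −T_L·cos28° + T_R·cos44° = 0 → T_R = 1.22744·T_L.
ΣF_y = 0: T_L·sin28° + T_R·sin44° = 510.
Substitute: T_L·(0.469472 + 1.22744·0.694658) = 510 → T_L = 385.743 ≈ 385.7 N.
Then T_R = 1.22744 × 385.743 = 473.5 N.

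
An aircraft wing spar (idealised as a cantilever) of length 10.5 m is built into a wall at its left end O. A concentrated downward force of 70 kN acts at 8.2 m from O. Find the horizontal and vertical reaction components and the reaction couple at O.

O_x = 0, O_y = 70.00 kN, M_O = 574.0 kN·m

ΣF_x = 0: O_x = 0.
ΣF_y = 0: O_y − 70 = 0 → O_y = 70.00 kN.
ΣM about O: M_O − 70·8.2 = 0 → M_O = 574.0 kN·m.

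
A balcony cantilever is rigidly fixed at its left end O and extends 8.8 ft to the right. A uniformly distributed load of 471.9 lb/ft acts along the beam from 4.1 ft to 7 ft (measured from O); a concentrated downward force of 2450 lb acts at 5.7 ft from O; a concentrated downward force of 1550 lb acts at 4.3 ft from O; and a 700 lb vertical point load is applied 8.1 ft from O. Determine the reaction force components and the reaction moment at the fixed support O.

O_x = 0, O_y = 6069 lb, M_O = 33900 lb·ft

Resultant of the distributed load: 471.9 × 2.9 = 1368.51 lb at 5.55 ft from O.
ΣF_x = 0: O_x = 0.
ΣF_y = 0: O_y − 471.9·2.9 − 2450 − 1550 − 700 = 0 → O_y = 6069 lb.
ΣM about O: M_O − (471.9·2.9)·5.55 − 2450·5.7 − 1550·4.3 − 700·8.1 = 0 → M_O = 33900 lb·ft.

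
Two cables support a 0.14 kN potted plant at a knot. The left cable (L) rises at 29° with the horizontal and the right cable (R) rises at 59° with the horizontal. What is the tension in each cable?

T_L = 0.07215 kN, T_R = 0.1225 kN

ΣF_x = 0: −T_L·cos29° + T_R·cos59° = 0 → T_R = 1.69817·T_L.
ΣF_y = 0: T_L·sin29° + T_R·sin59° = 0.14.
Substitute: T_L·(0.48481 + 1.69817·0.857167) = 0.14 → T_L = 0.0721491 ≈ 0.07215 kN.
Then T_R = 1.69817 × 0.0721491 = 0.1225 kN.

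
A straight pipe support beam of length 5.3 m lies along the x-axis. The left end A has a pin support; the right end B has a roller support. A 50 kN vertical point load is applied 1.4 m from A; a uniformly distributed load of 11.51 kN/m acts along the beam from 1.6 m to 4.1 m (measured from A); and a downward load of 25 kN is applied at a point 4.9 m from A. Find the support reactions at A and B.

Resultant of the distributed load: 11.51 × 2.5 = 28.775 kN at 2.85 m from A.
Moments about A: B_y·5.3 − 50·1.4 − (11.51·2.5)·2.85 − 25·4.9 = 0 → B_y = 274.50875/5.3 = 51.7941 ≈ 51.79 kN.
ΣF_y = 0: A_y + 51.7941 − 50 − 11.51·2.5 − 25 = 0 → A_y = 51.98 kN.
ΣF_x = 0: no horizontal applied forces, so A_x = 0.

A_x = 0, A_y = 51.98 kN, B_y = 51.79 kN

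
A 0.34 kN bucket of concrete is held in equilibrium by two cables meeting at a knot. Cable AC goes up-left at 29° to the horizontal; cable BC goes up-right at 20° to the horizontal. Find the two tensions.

ΣF_x = 0: −T_AC·cos29° + T_BC·cos20° = 0 → T_BC = 0.930751·T_AC.
ΣF_y = 0: T_AC·sin29° + T_BC·sin20° = 0.34.
Substitute: T_AC·(0.48481 + 0.930751·0.34202) = 0.34 → T_AC = 0.423336 ≈ 0.4233 kN.
Then T_BC = 0.930751 × 0.423336 = 0.3940 kN.

T_AC = 0.4233 kN, T_BC = 0.3940 kN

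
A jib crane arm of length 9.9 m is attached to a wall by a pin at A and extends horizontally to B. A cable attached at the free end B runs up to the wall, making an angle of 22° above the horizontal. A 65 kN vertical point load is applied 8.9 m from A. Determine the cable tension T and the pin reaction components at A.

T = 156.0 kN, A_x = 144.6 kN, A_y = 6.566 kN

ΣM about A: T·sin22°·9.9 − 65·8.9 = 0 → T = 578.5/(9.9·0.374607) = 155.988 ≈ 156.0 kN.
ΣF_x = 0: A_x − T·cos22° = 0 → A_x = 155.988 × 0.927184 = 144.6 kN.
ΣF_y = 0: A_y + T·sin22° − 65 = 0 → A_y = 65 − 155.988 × 0.374607 = 6.566 kN.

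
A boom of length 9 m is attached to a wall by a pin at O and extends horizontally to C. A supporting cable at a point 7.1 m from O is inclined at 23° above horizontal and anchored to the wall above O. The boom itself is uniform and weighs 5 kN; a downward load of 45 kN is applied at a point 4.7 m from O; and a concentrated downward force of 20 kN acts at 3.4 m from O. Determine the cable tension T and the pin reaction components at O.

ΣM about O: T·sin23°·7.1 − 5·4.5 − 45·4.7 − 20·3.4 = 0 → T = 302/(7.1·0.390731) = 108.861 ≈ 108.9 kN.
ΣF_x = 0: O_x − T·cos23° = 0 → O_x = 108.861 × 0.920505 = 100.2 kN.
ΣF_y = 0: O_y + T·sin23° − 5 − 45 − 20 = 0 → O_y = 70 − 108.861 × 0.390731 = 27.46 kN.

T = 108.9 kN, O_x = 100.2 kN, O_y = 27.46 kN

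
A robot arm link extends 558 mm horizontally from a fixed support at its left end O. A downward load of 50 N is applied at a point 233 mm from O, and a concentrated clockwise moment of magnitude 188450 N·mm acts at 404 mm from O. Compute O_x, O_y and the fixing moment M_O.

O_x = 0, O_y = 50.00 N, M_O = 200100 N·mm

ΣF_x = 0: O_x = 0.
ΣF_y = 0: O_y − 50 = 0 → O_y = 50.00 N.
ΣM about O: M_O − 50·233 − 188450 = 0 → M_O = 200100 N·mm.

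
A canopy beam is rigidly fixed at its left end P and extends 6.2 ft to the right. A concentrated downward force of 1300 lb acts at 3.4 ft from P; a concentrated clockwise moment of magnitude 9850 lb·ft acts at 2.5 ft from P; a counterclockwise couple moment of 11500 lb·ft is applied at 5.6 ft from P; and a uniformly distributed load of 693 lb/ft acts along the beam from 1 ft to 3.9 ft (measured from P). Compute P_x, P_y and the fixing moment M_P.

Resultant of the distributed load: 693 × 2.9 = 2009.7 lb at 2.45 ft from P.
ΣF_x = 0: P_x = 0.
ΣF_y = 0: P_y − 1300 − 693·2.9 = 0 → P_y = 3310 lb.
ΣM about P: M_P − 1300·3.4 − 9850 + 11500 − (693·2.9)·2.45 = 0 → M_P = 7694 lb·ft.

P_x = 0, P_y = 3310 lb, M_P = 7694 lb·ft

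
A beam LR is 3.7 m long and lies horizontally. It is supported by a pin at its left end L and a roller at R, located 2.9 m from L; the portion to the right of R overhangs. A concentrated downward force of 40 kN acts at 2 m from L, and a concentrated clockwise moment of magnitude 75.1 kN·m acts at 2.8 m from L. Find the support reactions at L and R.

Moments about L: R_y·2.9 − 40·2 − 75.1 = 0 → R_y = 155.1/2.9 = 53.4828 ≈ 53.48 kN.
ΣF_y = 0: L_y + 53.4828 − 40 = 0 → L_y = -13.48 kN.
ΣF_x = 0: no horizontal applied forces, so L_x = 0.

L_x = 0, L_y = -13.48 kN, R_y = 53.48 kN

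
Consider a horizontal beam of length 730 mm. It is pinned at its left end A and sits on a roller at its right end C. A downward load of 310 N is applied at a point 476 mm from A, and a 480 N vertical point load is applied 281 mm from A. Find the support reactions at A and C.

Taking moments about A: C_y·730 − 310·476 − 480·281 = 0 → C_y = 282440/730 = 386.904 ≈ 386.9 N.
ΣF_y = 0: A_y + 386.904 − 310 − 480 = 0 → A_y = 403.1 N.
ΣF_x = 0: no horizontal applied forces, so A_x = 0.

A_x = 0, A_y = 403.1 N, C_y = 386.9 N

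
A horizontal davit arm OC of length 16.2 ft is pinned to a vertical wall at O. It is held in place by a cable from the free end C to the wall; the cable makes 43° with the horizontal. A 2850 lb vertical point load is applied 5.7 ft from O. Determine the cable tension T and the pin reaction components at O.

ΣM about O: T·sin43°·16.2 − 2850·5.7 = 0 → T = 16245/(16.2·0.681998) = 1470.35 ≈ 1470 lb.
ΣF_x = 0: O_x − T·cos43° = 0 → O_x = 1470.35 × 0.731354 = 1075 lb.
ΣF_y = 0: O_y + T·sin43° − 2850 = 0 → O_y = 2850 − 1470.35 × 0.681998 = 1847 lb.

T = 1470 lb, O_x = 1075 lb, O_y = 1847 lb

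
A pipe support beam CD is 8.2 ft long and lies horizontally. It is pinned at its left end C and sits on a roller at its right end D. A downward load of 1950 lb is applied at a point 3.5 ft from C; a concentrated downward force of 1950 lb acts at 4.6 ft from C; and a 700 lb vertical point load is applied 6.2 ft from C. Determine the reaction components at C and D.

Taking moments about C: D_y·8.2 − 1950·3.5 − 1950·4.6 − 700·6.2 = 0 → D_y = 20135/8.2 = 2455.49 ≈ 2455 lb.
ΣF_y = 0: C_y + 2455.49 − 1950 − 1950 − 700 = 0 → C_y = 2145 lb.
ΣF_x = 0: no horizontal applied forces, so C_x = 0.

C_x = 0, C_y = 2145 lb, D_y = 2455 lb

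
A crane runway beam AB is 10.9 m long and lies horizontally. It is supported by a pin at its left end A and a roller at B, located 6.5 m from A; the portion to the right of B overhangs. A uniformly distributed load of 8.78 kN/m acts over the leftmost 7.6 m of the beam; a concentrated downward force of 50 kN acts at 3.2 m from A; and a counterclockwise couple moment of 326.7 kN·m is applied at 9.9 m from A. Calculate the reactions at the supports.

Resultant of the distributed load: 8.78 × 7.6 = 66.728 kN at 3.8 m from A.
ΣM about A: B_y·6.5 − (8.78·7.6)·3.8 − 50·3.2 + 326.7 = 0 → B_y = 86.8664/6.5 = 13.3641 ≈ 13.36 kN.
ΣF_y = 0: A_y + 13.3641 − 8.78·7.6 − 50 = 0 → A_y = 103.4 kN.
ΣF_x = 0: no horizontal applied forces, so A_x = 0.

A_x = 0, A_y = 103.4 kN, B_y = 13.36 kN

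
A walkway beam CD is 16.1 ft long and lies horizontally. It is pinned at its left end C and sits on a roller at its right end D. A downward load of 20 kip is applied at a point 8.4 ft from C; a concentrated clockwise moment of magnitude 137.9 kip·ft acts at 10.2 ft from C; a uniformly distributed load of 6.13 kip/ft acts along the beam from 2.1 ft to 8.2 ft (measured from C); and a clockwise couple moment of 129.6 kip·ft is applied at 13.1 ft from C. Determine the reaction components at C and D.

C_x = 0, C_y = 18.38 kip, D_y = 39.01 kip

Resultant of the distributed load: 6.13 × 6.1 = 37.393 kip at 5.15 ft from C.
Taking moments about C: D_y·16.1 − 20·8.4 − 137.9 − (6.13·6.1)·5.15 − 129.6 = 0 → D_y = 628.07395/16.1 = 39.0108 ≈ 39.01 kip.
ΣF_y = 0: C_y + 39.0108 − 20 − 6.13·6.1 = 0 → C_y = 18.38 kip.
ΣF_x = 0: no horizontal applied forces, so C_x = 0.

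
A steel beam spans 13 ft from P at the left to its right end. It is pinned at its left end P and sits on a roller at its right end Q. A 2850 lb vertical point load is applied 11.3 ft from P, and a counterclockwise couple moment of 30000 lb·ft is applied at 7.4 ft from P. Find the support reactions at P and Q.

P_x = 0, P_y = 2680 lb, Q_y = 169.6 lb

Taking moments about P: Q_y·13 − 2850·11.3 + 30000 = 0 → Q_y = 2205/13 = 169.615 ≈ 169.6 lb.
ΣF_y = 0: P_y + 169.615 − 2850 = 0 → P_y = 2680 lb.
ΣF_x = 0: no horizontal applied forces, so P_x = 0.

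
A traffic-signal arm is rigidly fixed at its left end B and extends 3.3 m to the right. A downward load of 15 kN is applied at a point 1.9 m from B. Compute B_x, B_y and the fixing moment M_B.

B_x = 0, B_y = 15.00 kN, M_B = 28.50 kN·m

ΣF_x = 0: B_x = 0.
ΣF_y = 0: B_y − 15 = 0 → B_y = 15.00 kN.
ΣM about B: M_B − 15·1.9 = 0 → M_B = 28.50 kN·m.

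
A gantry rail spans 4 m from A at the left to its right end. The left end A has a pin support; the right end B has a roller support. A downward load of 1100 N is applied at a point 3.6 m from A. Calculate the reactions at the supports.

A_x = 0, A_y = 110.0 N, B_y = 990.0 N

Moments about A: B_y·4 − 1100·3.6 = 0 → B_y = 3960/4 = 990.0 N.
ΣF_y = 0: A_y + 990 − 1100 = 0 → A_y = 110.0 N.
ΣF_x = 0: no horizontal applied forces, so A_x = 0.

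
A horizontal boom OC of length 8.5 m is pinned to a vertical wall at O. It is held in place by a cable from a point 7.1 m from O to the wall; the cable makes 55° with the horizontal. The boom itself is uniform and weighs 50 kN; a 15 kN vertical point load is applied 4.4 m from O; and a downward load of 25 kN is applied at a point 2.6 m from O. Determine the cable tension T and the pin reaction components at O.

ΣM about O: T·sin55°·7.1 − 50·4.25 − 15·4.4 − 25·2.6 = 0 → T = 343.5/(7.1·0.819152) = 59.0614 ≈ 59.06 kN.
ΣF_x = 0: O_x − T·cos55° = 0 → O_x = 59.0614 × 0.573576 = 33.88 kN.
ΣF_y = 0: O_y + T·sin55° − 50 − 15 − 25 = 0 → O_y = 90 − 59.0614 × 0.819152 = 41.62 kN.

T = 59.06 kN, O_x = 33.88 kN, O_y = 41.62 kN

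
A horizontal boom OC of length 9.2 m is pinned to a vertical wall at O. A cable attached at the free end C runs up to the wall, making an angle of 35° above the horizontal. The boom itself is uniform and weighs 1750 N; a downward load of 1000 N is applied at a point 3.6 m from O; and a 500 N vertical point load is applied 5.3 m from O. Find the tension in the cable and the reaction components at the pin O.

ΣM about O: T·sin35°·9.2 − 1750·4.6 − 1000·3.6 − 500·5.3 = 0 → T = 14300/(9.2·0.573576) = 2709.92 ≈ 2710 N.
ΣF_x = 0: O_x − T·cos35° = 0 → O_x = 2709.92 × 0.819152 = 2220 N.
ΣF_y = 0: O_y + T·sin35° − 1750 − 1000 − 500 = 0 → O_y = 3250 − 2709.92 × 0.573576 = 1696 N.

T = 2710 N, O_x = 2220 N, O_y = 1696 N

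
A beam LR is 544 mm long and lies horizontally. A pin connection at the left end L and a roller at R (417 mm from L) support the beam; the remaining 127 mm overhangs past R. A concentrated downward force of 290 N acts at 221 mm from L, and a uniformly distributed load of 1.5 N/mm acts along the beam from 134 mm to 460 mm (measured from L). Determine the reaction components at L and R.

L_x = 0, L_y = 277.0 N, R_y = 502.0 N

Resultant of the distributed load: 1.5 × 326 = 489 N at 297 mm from L.
Moments about L: R_y·417 − 290·221 − (1.5·326)·297 = 0 → R_y = 209323/417 = 501.974 ≈ 502.0 N.
ΣF_y = 0: L_y + 501.974 − 290 − 1.5·326 = 0 → L_y = 277.0 N.
ΣF_x = 0: no horizontal applied forces, so L_x = 0.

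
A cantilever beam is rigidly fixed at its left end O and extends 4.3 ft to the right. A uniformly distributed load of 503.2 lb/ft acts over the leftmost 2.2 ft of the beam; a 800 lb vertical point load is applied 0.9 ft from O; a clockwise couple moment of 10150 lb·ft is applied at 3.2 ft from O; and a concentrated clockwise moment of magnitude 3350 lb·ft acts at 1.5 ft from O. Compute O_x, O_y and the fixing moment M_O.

Resultant of the distributed load: 503.2 × 2.2 = 1107.04 lb at 1.1 ft from O.
ΣF_x = 0: O_x = 0.
ΣF_y = 0: O_y − 503.2·2.2 − 800 = 0 → O_y = 1907 lb.
ΣM about O: M_O − (503.2·2.2)·1.1 − 800·0.9 − 10150 − 3350 = 0 → M_O = 15440 lb·ft.

O_x = 0, O_y = 1907 lb, M_O = 15440 lb·ft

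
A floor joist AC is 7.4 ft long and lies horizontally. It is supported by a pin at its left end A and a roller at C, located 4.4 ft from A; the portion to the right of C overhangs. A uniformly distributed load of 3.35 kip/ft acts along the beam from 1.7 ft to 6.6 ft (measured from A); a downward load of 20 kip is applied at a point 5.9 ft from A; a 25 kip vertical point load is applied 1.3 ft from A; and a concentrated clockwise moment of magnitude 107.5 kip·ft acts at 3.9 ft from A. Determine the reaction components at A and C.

A_x = 0, A_y = -12.70 kip, C_y = 74.12 kip

Resultant of the distributed load: 3.35 × 4.9 = 16.415 kip at 4.15 ft from A.
ΣM about A: C_y·4.4 − (3.35·4.9)·4.15 − 20·5.9 − 25·1.3 − 107.5 = 0 → C_y = 326.12225/4.4 = 74.1187 ≈ 74.12 kip.
ΣF_y = 0: A_y + 74.1187 − 3.35·4.9 − 20 − 25 = 0 → A_y = -12.70 kip.
ΣF_x = 0: no horizontal applied forces, so A_x = 0.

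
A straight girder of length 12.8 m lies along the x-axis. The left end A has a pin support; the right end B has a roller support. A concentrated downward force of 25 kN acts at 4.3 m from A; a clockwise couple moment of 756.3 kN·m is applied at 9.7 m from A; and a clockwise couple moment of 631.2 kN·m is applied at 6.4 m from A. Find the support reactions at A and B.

Taking moments about A: B_y·12.8 − 25·4.3 − 756.3 − 631.2 = 0 → B_y = 1495/12.8 = 116.797 ≈ 116.8 kN.
ΣF_y = 0: A_y + 116.797 − 25 = 0 → A_y = -91.80 kN.
ΣF_x = 0: no horizontal applied forces, so A_x = 0.

A_x = 0, A_y = -91.80 kN, B_y = 116.8 kN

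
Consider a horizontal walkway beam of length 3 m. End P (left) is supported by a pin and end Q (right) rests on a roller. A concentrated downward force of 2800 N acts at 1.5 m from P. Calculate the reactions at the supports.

P_x = 0, P_y = 1400 N, Q_y = 1400 N

Taking moments about P: Q_y·3 − 2800·1.5 = 0 → Q_y = 4200/3 = 1400 N.
ΣF_y = 0: P_y + 1400 − 2800 = 0 → P_y = 1400 N.
ΣF_x = 0: no horizontal applied forces, so P_x = 0.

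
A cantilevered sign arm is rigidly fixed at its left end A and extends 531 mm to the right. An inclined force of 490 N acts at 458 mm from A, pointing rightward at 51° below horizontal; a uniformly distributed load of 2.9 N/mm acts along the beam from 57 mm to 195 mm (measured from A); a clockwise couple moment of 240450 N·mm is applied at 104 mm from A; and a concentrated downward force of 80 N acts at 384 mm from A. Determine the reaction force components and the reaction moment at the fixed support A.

Resultant of the distributed load: 2.9 × 138 = 400.2 N at 126 mm from A.
ΣF_x = 0: A_x + 490·cos51° = 0 → A_x = -308.4 N.
ΣF_y = 0: A_y − 490·sin51° − 2.9·138 − 80 = 0 → A_y = 861.0 N.
ΣM about A: M_A − 490·sin51°·458 − (2.9·138)·126 − 240450 − 80·384 = 0 → M_A = 496000 N·mm.

A_x = -308.4 N, A_y = 861.0 N, M_A = 496000 N·mm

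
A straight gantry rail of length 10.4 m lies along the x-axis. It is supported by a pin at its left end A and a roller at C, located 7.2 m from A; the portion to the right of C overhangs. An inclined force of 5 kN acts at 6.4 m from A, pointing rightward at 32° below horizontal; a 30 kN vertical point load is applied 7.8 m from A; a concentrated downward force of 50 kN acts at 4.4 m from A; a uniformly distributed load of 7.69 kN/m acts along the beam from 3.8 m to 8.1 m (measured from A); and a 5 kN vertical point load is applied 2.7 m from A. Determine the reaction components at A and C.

A_x = -4.240 kN, A_y = 26.10 kN, C_y = 94.61 kN

Resultant of the distributed load: 7.69 × 4.3 = 33.067 kN at 5.95 m from A.
Taking moments about A: C_y·7.2 − 5·sin32°·6.4 − 30·7.8 − 50·4.4 − (7.69·4.3)·5.95 − 5·2.7 = 0 → C_y = 681.206/7.2 = 94.6119 ≈ 94.61 kN.
ΣF_y = 0: A_y + 94.6119 − 5·sin32° − 30 − 50 − 7.69·4.3 − 5 = 0 → A_y = 26.10 kN.
ΣF_x = 0: A_x + 5·cos32° = 0 → A_x = -4.240 kN.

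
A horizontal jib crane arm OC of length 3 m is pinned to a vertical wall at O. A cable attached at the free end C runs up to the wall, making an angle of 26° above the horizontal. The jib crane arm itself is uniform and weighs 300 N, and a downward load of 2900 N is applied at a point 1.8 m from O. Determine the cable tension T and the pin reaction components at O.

T = 4311 N, O_x = 3875 N, O_y = 1310 N

ΣM about O: T·sin26°·3 − 300·1.5 − 2900·1.8 = 0 → T = 5670/(3·0.438371) = 4311.42 ≈ 4311 N.
ΣF_x = 0: O_x − T·cos26° = 0 → O_x = 4311.42 × 0.898794 = 3875 N.
ΣF_y = 0: O_y + T·sin26° − 300 − 2900 = 0 → O_y = 3200 − 4311.42 × 0.438371 = 1310 N.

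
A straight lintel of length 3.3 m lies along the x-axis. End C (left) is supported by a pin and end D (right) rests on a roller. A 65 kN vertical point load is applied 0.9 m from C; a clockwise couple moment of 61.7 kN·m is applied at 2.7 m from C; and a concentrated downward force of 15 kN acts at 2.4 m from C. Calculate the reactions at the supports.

C_x = 0, C_y = 32.67 kN, D_y = 47.33 kN

Moments about C: D_y·3.3 − 65·0.9 − 61.7 − 15·2.4 = 0 → D_y = 156.2/3.3 = 47.3333 ≈ 47.33 kN.
ΣF_y = 0: C_y + 47.3333 − 65 − 15 = 0 → C_y = 32.67 kN.
ΣF_x = 0: no horizontal applied forces, so C_x = 0.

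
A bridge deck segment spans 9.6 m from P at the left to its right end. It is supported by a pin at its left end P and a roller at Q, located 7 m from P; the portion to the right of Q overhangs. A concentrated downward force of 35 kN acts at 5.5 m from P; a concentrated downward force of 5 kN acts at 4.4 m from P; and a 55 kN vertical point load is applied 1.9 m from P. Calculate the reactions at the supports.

Taking moments about P: Q_y·7 − 35·5.5 − 5·4.4 − 55·1.9 = 0 → Q_y = 319/7 = 45.5714 ≈ 45.57 kN.
ΣF_y = 0: P_y + 45.5714 − 35 − 5 − 55 = 0 → P_y = 49.43 kN.
ΣF_x = 0: no horizontal applied forces, so P_x = 0.

P_x = 0, P_y = 49.43 kN, Q_y = 45.57 kN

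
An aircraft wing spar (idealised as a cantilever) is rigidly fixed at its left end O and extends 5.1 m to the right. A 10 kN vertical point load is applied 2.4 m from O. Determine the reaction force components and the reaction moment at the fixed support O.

ΣF_x = 0: O_x = 0.
ΣF_y = 0: O_y − 10 = 0 → O_y = 10.00 kN.
ΣM about O: M_O − 10·2.4 = 0 → M_O = 24.00 kN·m.

O_x = 0, O_y = 10.00 kN, M_O = 24.00 kN·m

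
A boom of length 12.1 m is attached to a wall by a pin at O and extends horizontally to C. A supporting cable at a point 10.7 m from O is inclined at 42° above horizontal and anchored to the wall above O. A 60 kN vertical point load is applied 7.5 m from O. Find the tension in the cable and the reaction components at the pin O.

T = 62.85 kN, O_x = 46.71 kN, O_y = 17.94 kN

ΣM about O: T·sin42°·10.7 − 60·7.5 = 0 → T = 450/(10.7·0.669131) = 62.8518 ≈ 62.85 kN.
ΣF_x = 0: O_x − T·cos42° = 0 → O_x = 62.8518 × 0.743145 = 46.71 kN.
ΣF_y = 0: O_y + T·sin42° − 60 = 0 → O_y = 60 − 62.8518 × 0.669131 = 17.94 kN.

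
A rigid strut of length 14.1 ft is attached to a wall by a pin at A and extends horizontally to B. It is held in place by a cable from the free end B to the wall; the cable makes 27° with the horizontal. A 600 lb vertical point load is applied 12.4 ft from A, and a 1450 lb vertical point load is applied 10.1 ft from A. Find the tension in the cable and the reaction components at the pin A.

ΣM about A: T·sin27°·14.1 − 600·12.4 − 1450·10.1 = 0 → T = 22085/(14.1·0.45399) = 3450.1 ≈ 3450 lb.
ΣF_x = 0: A_x − T·cos27° = 0 → A_x = 3450.1 × 0.891007 = 3074 lb.
ΣF_y = 0: A_y + T·sin27° − 600 − 1450 = 0 → A_y = 2050 − 3450.1 × 0.45399 = 483.7 lb.

T = 3450 lb, A_x = 3074 lb, A_y = 483.7 lb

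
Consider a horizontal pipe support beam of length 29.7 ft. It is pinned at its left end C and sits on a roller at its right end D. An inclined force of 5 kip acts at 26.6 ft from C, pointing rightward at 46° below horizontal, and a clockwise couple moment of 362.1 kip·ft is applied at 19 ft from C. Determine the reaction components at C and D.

ΣM about C: D_y·29.7 − 5·sin46°·26.6 − 362.1 = 0 → D_y = 457.772/29.7 = 15.4132 ≈ 15.41 kip.
ΣF_y = 0: C_y + 15.4132 − 5·sin46° = 0 → C_y = -11.82 kip.
ΣF_x = 0: C_x + 5·cos46° = 0 → C_x = -3.473 kip.

C_x = -3.473 kip, C_y = -11.82 kip, D_y = 15.41 kip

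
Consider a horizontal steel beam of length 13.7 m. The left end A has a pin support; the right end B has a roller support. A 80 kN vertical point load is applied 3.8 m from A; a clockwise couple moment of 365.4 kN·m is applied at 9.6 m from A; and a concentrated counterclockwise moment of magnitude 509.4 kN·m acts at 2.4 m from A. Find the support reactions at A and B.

A_x = 0, A_y = 68.32 kN, B_y = 11.68 kN

ΣM about A: B_y·13.7 − 80·3.8 − 365.4 + 509.4 = 0 → B_y = 160/13.7 = 11.6788 ≈ 11.68 kN.
ΣF_y = 0: A_y + 11.6788 − 80 = 0 → A_y = 68.32 kN.
ΣF_x = 0: no horizontal applied forces, so A_x = 0.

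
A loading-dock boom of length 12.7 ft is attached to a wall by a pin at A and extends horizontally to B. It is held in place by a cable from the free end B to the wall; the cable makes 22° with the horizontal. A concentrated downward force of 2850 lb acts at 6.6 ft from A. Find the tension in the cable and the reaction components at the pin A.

ΣM about A: T·sin22°·12.7 − 2850·6.6 = 0 → T = 18810/(12.7·0.374607) = 3953.75 ≈ 3954 lb.
ΣF_x = 0: A_x − T·cos22° = 0 → A_x = 3953.75 × 0.927184 = 3666 lb.
ΣF_y = 0: A_y + T·sin22° − 2850 = 0 → A_y = 2850 − 3953.75 × 0.374607 = 1369 lb.

T = 3954 lb, A_x = 3666 lb, A_y = 1369 lb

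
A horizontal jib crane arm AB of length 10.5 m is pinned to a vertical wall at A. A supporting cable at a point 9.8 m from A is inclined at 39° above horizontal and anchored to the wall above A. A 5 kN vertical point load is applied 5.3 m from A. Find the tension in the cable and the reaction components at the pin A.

T = 4.297 kN, A_x = 3.339 kN, A_y = 2.296 kN

ΣM about A: T·sin39°·9.8 − 5·5.3 = 0 → T = 26.5/(9.8·0.62932) = 4.29683 ≈ 4.297 kN.
ΣF_x = 0: A_x − T·cos39° = 0 → A_x = 4.29683 × 0.777146 = 3.339 kN.
ΣF_y = 0: A_y + T·sin39° − 5 = 0 → A_y = 5 − 4.29683 × 0.62932 = 2.296 kN.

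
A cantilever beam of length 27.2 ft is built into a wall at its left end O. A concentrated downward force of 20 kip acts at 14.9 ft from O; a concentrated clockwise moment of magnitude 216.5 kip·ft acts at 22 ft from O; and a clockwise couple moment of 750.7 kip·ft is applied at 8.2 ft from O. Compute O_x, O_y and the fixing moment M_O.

ΣF_x = 0: O_x = 0.
ΣF_y = 0: O_y − 20 = 0 → O_y = 20.00 kip.
ΣM about O: M_O − 20·14.9 − 216.5 − 750.7 = 0 → M_O = 1265 kip·ft.

O_x = 0, O_y = 20.00 kip, M_O = 1265 kip·ft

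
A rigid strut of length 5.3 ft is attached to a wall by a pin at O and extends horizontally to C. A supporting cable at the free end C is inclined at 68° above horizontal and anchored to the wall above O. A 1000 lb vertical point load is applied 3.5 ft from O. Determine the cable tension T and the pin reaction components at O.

ΣM about O: T·sin68°·5.3 − 1000·3.5 = 0 → T = 3500/(5.3·0.927184) = 712.24 ≈ 712.2 lb.
ΣF_x = 0: O_x − T·cos68° = 0 → O_x = 712.24 × 0.374607 = 266.8 lb.
ΣF_y = 0: O_y + T·sin68° − 1000 = 0 → O_y = 1000 − 712.24 × 0.927184 = 339.6 lb.

T = 712.2 lb, O_x = 266.8 lb, O_y = 339.6 lb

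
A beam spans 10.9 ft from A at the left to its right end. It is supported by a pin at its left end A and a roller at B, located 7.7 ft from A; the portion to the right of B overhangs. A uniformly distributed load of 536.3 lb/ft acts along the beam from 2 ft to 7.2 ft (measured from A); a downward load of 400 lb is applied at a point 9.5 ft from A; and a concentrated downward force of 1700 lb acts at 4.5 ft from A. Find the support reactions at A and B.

Resultant of the distributed load: 536.3 × 5.2 = 2788.76 lb at 4.6 ft from A.
ΣM about A: B_y·7.7 − (536.3·5.2)·4.6 − 400·9.5 − 1700·4.5 = 0 → B_y = 24278.296/7.7 = 3153.03 ≈ 3153 lb.
ΣF_y = 0: A_y + 3153.03 − 536.3·5.2 − 400 − 1700 = 0 → A_y = 1736 lb.
ΣF_x = 0: no horizontal applied forces, so A_x = 0.

A_x = 0, A_y = 1736 lb, B_y = 3153 lb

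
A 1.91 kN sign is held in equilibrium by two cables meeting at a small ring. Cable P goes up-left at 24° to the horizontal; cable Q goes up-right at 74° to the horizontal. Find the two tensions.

ΣF_x = 0: −T_P·cos24° + T_Q·cos74° = 0 → T_Q = 3.3143·T_P.
ΣF_y = 0: T_P·sin24° + T_Q·sin74° = 1.91.
Substitute: T_P·(0.406737 + 3.3143·0.961262) = 1.91 → T_P = 0.531641 ≈ 0.5316 kN.
Then T_Q = 3.3143 × 0.531641 = 1.762 kN.

T_P = 0.5316 kN, T_Q = 1.762 kN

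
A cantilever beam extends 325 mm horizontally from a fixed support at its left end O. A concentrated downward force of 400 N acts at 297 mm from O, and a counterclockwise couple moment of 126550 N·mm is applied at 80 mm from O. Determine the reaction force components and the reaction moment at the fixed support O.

ΣF_x = 0: O_x = 0.
ΣF_y = 0: O_y − 400 = 0 → O_y = 400.0 N.
ΣM about O: M_O − 400·297 + 126550 = 0 → M_O = -7750 N·mm.

O_x = 0, O_y = 400.0 N, M_O = -7750 N·mm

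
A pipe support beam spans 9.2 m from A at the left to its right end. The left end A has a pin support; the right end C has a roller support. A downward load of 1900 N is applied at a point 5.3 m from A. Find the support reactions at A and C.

Taking moments about A: C_y·9.2 − 1900·5.3 = 0 → C_y = 10070/9.2 = 1094.57 ≈ 1095 N.
ΣF_y = 0: A_y + 1094.57 − 1900 = 0 → A_y = 805.4 N.
ΣF_x = 0: no horizontal applied forces, so A_x = 0.

A_x = 0, A_y = 805.4 N, C_y = 1095 N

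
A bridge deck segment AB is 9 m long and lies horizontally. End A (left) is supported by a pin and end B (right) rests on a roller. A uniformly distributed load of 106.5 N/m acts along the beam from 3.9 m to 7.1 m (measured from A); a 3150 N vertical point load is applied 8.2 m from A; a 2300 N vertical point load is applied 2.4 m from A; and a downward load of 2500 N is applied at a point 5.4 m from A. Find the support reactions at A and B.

A_x = 0, A_y = 3099 N, B_y = 5192 N

Resultant of the distributed load: 106.5 × 3.2 = 340.8 N at 5.5 m from A.
Moments about A: B_y·9 − (106.5·3.2)·5.5 − 3150·8.2 − 2300·2.4 − 2500·5.4 = 0 → B_y = 46724.4/9 = 5191.6 ≈ 5192 N.
ΣF_y = 0: A_y + 5191.6 − 106.5·3.2 − 3150 − 2300 − 2500 = 0 → A_y = 3099 N.
ΣF_x = 0: no horizontal applied forces, so A_x = 0.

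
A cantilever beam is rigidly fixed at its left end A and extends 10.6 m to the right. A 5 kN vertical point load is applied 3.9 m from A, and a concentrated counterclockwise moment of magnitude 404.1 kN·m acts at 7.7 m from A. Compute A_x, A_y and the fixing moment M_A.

ΣF_x = 0: A_x = 0.
ΣF_y = 0: A_y − 5 = 0 → A_y = 5.000 kN.
ΣM about A: M_A − 5·3.9 + 404.1 = 0 → M_A = -384.6 kN·m.

A_x = 0, A_y = 5.000 kN, M_A = -384.6 kN·m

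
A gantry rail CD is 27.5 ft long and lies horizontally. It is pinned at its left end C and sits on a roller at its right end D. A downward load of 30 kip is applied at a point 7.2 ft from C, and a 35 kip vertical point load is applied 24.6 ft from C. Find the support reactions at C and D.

C_x = 0, C_y = 25.84 kip, D_y = 39.16 kip

Taking moments about C: D_y·27.5 − 30·7.2 − 35·24.6 = 0 → D_y = 1077/27.5 = 39.1636 ≈ 39.16 kip.
ΣF_y = 0: C_y + 39.1636 − 30 − 35 = 0 → C_y = 25.84 kip.
ΣF_x = 0: no horizontal applied forces, so C_x = 0.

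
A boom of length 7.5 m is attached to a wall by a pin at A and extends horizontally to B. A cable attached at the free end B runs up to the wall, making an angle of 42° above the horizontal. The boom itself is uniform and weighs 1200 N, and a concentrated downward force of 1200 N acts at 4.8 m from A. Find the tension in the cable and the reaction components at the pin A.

ΣM about A: T·sin42°·7.5 − 1200·3.75 − 1200·4.8 = 0 → T = 10260/(7.5·0.669131) = 2044.44 ≈ 2044 N.
ΣF_x = 0: A_x − T·cos42° = 0 → A_x = 2044.44 × 0.743145 = 1519 N.
ΣF_y = 0: A_y + T·sin42° − 1200 − 1200 = 0 → A_y = 2400 − 2044.44 × 0.669131 = 1032 N.

T = 2044 N, A_x = 1519 N, A_y = 1032 N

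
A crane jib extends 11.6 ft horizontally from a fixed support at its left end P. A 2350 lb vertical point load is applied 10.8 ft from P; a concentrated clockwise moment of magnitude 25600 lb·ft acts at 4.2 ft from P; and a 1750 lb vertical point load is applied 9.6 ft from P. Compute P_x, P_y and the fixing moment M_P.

ΣF_x = 0: P_x = 0.
ΣF_y = 0: P_y − 2350 − 1750 = 0 → P_y = 4100 lb.
ΣM about P: M_P − 2350·10.8 − 25600 − 1750·9.6 = 0 → M_P = 67780 lb·ft.

P_x = 0, P_y = 4100 lb, M_P = 67780 lb·ft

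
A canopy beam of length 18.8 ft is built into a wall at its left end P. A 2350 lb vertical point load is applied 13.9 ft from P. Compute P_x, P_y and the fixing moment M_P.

P_x = 0, P_y = 2350 lb, M_P = 32660 lb·ft

ΣF_x = 0: P_x = 0.
ΣF_y = 0: P_y − 2350 = 0 → P_y = 2350 lb.
ΣM about P: M_P − 2350·13.9 = 0 → M_P = 32660 lb·ft.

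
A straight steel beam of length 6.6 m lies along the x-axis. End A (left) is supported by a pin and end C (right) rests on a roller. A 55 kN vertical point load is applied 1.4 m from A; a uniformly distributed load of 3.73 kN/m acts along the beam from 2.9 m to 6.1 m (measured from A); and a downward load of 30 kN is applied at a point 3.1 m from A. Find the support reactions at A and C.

A_x = 0, A_y = 63.04 kN, C_y = 33.90 kN

Resultant of the distributed load: 3.73 × 3.2 = 11.936 kN at 4.5 m from A.
ΣM about A: C_y·6.6 − 55·1.4 − (3.73·3.2)·4.5 − 30·3.1 = 0 → C_y = 223.712/6.6 = 33.8958 ≈ 33.90 kN.
ΣF_y = 0: A_y + 33.8958 − 55 − 3.73·3.2 − 30 = 0 → A_y = 63.04 kN.
ΣF_x = 0: no horizontal applied forces, so A_x = 0.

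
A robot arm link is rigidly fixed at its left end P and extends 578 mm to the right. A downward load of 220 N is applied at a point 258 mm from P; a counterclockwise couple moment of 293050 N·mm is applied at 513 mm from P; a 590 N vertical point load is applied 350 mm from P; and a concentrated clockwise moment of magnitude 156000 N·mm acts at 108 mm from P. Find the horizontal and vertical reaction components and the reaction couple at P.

P_x = 0, P_y = 810.0 N, M_P = 126200 N·mm

ΣF_x = 0: P_x = 0.
ΣF_y = 0: P_y − 220 − 590 = 0 → P_y = 810.0 N.
ΣM about P: M_P − 220·258 + 293050 − 590·350 − 156000 = 0 → M_P = 126200 N·mm.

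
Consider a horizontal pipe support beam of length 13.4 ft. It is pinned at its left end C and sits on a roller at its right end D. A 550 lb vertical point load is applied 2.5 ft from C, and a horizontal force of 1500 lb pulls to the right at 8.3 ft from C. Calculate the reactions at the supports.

C_x = -1500 lb, C_y = 447.4 lb, D_y = 102.6 lb

Taking moments about C: D_y·13.4 − 550·2.5 = 0 → D_y = 1375/13.4 = 102.612 ≈ 102.6 lb.
ΣF_y = 0: C_y + 102.612 − 550 = 0 → C_y = 447.4 lb.
ΣF_x = 0: C_x + 1500 = 0 → C_x = -1500 lb.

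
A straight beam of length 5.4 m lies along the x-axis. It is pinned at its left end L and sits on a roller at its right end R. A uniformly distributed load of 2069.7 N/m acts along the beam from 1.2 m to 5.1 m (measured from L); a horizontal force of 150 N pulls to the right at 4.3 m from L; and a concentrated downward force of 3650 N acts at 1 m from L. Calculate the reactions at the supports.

Resultant of the distributed load: 2069.7 × 3.9 = 8071.83 N at 3.15 m from L.
ΣM about L: R_y·5.4 − (2069.7·3.9)·3.15 − 3650·1 = 0 → R_y = 29076.2645/5.4 = 5384.49 ≈ 5384 N.
ΣF_y = 0: L_y + 5384.49 − 2069.7·3.9 − 3650 = 0 → L_y = 6337 N.
ΣF_x = 0: L_x + 150 = 0 → L_x = -150.0 N.

L_x = -150.0 N, L_y = 6337 N, R_y = 5384 N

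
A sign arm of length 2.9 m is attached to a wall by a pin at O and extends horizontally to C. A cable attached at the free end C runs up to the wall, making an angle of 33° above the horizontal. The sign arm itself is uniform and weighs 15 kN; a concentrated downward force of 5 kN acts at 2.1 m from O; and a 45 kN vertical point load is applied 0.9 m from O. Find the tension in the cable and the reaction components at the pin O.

T = 46.06 kN, O_x = 38.63 kN, O_y = 39.91 kN

ΣM about O: T·sin33°·2.9 − 15·1.45 − 5·2.1 − 45·0.9 = 0 → T = 72.75/(2.9·0.544639) = 46.0602 ≈ 46.06 kN.
ΣF_x = 0: O_x − T·cos33° = 0 → O_x = 46.0602 × 0.838671 = 38.63 kN.
ΣF_y = 0: O_y + T·sin33° − 15 − 5 − 45 = 0 → O_y = 65 − 46.0602 × 0.544639 = 39.91 kN.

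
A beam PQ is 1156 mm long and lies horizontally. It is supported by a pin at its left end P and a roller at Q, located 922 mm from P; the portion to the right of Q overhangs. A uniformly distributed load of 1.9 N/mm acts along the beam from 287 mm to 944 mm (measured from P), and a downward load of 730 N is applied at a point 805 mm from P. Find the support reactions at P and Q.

P_x = 0, P_y = 507.6 N, Q_y = 1471 N

Resultant of the distributed load: 1.9 × 657 = 1248.3 N at 615.5 mm from P.
Moments about P: Q_y·922 − (1.9·657)·615.5 − 730·805 = 0 → Q_y = 1355978.65/922 = 1470.69 ≈ 1471 N.
ΣF_y = 0: P_y + 1470.69 − 1.9·657 − 730 = 0 → P_y = 507.6 N.
ΣF_x = 0: no horizontal applied forces, so P_x = 0.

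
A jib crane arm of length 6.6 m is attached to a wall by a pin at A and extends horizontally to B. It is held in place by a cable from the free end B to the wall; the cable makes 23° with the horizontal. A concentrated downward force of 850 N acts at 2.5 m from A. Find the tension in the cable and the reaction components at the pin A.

ΣM about A: T·sin23°·6.6 − 850·2.5 = 0 → T = 2125/(6.6·0.390731) = 824.019 ≈ 824.0 N.
ΣF_x = 0: A_x − T·cos23° = 0 → A_x = 824.019 × 0.920505 = 758.5 N.
ΣF_y = 0: A_y + T·sin23° − 850 = 0 → A_y = 850 − 824.019 × 0.390731 = 528.0 N.

T = 824.0 N, A_x = 758.5 N, A_y = 528.0 N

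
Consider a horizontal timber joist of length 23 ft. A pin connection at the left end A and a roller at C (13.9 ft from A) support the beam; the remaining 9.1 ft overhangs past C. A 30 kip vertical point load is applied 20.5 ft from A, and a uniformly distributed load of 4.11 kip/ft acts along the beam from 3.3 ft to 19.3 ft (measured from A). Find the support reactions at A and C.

Resultant of the distributed load: 4.11 × 16 = 65.76 kip at 11.3 ft from A.
Taking moments about A: C_y·13.9 − 30·20.5 − (4.11·16)·11.3 = 0 → C_y = 1358.088/13.9 = 97.7042 ≈ 97.70 kip.
ΣF_y = 0: A_y + 97.7042 − 30 − 4.11·16 = 0 → A_y = -1.944 kip.
ΣF_x = 0: no horizontal applied forces, so A_x = 0.

A_x = 0, A_y = -1.944 kip, C_y = 97.70 kip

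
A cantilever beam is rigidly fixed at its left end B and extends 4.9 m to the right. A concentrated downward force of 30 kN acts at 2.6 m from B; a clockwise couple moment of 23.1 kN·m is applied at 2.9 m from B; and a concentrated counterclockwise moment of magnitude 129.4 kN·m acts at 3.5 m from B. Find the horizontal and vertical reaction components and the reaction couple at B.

ΣF_x = 0: B_x = 0.
ΣF_y = 0: B_y − 30 = 0 → B_y = 30.00 kN.
ΣM about B: M_B − 30·2.6 − 23.1 + 129.4 = 0 → M_B = -28.30 kN·m.

B_x = 0, B_y = 30.00 kN, M_B = -28.30 kN·m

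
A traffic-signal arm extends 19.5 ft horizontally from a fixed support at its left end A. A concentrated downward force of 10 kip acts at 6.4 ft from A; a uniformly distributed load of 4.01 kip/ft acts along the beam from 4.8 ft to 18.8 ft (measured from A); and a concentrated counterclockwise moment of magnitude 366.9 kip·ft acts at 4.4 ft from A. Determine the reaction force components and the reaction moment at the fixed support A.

A_x = 0, A_y = 66.14 kip, M_A = 359.6 kip·ft

Resultant of the distributed load: 4.01 × 14 = 56.14 kip at 11.8 ft from A.
ΣF_x = 0: A_x = 0.
ΣF_y = 0: A_y − 10 − 4.01·14 = 0 → A_y = 66.14 kip.
ΣM about A: M_A − 10·6.4 − (4.01·14)·11.8 + 366.9 = 0 → M_A = 359.6 kip·ft.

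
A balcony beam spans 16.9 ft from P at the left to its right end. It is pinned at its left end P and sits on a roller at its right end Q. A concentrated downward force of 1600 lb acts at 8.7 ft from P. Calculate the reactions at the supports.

Moments about P: Q_y·16.9 − 1600·8.7 = 0 → Q_y = 13920/16.9 = 823.669 ≈ 823.7 lb.
ΣF_y = 0: P_y + 823.669 − 1600 = 0 → P_y = 776.3 lb.
ΣF_x = 0: no horizontal applied forces, so P_x = 0.

P_x = 0, P_y = 776.3 lb, Q_y = 823.7 lb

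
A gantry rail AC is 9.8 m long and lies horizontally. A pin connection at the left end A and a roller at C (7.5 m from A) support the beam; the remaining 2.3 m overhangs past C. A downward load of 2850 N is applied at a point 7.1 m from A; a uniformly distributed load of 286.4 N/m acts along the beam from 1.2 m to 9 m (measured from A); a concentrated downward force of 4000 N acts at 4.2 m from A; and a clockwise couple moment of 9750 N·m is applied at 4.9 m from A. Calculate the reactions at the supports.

Resultant of the distributed load: 286.4 × 7.8 = 2233.92 N at 5.1 m from A.
Moments about A: C_y·7.5 − 2850·7.1 − (286.4·7.8)·5.1 − 4000·4.2 − 9750 = 0 → C_y = 58177.992/7.5 = 7757.07 ≈ 7757 N.
ΣF_y = 0: A_y + 7757.07 − 2850 − 286.4·7.8 − 4000 = 0 → A_y = 1327 N.
ΣF_x = 0: no horizontal applied forces, so A_x = 0.

A_x = 0, A_y = 1327 N, C_y = 7757 N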